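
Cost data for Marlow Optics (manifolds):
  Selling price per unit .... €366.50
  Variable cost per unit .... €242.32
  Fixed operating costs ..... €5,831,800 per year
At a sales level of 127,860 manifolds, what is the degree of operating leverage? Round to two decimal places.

Total contribution margin = 127,860 × €124.18 = €15,877,654.80.
Subtracting fixed costs: EBIT = €15,877,654.80 − €5,831,800 = €10,045,854.80.
Degree of operating leverage = €15,877,654.80 / €10,045,854.80 = 1.5805.

1.58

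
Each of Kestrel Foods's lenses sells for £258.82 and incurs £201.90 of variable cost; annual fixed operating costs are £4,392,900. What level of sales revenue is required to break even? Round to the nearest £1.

Contribution margin per unit = £258.82 − £201.90 = £56.92, a CM ratio of £56.92 ÷ £258.82 = 0.2199.
Break-even revenue = fixed costs × price ÷ CM = £4,392,900 × £258.82 ÷ £56.92 = £19,974,884.

£19,974,884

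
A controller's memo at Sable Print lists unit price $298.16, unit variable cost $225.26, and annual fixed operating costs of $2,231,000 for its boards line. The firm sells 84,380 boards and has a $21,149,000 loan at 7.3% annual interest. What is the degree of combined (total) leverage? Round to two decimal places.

2.59

Total contribution margin = 84,380 × $72.90 = $6,151,302.00.
EBIT = $6,151,302.00 − $2,231,000 = $3,920,302.00. Interest = $1,543,877.00, so EBIT − I = $2,376,425.00.
DCL = contribution ÷ (EBIT − I) = $6,151,302.00 ÷ $2,376,425.00 = 2.5885.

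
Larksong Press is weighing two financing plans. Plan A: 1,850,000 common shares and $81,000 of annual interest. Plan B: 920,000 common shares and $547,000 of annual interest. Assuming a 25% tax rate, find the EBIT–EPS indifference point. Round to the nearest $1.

At indifference, (EBIT − 81,000)(1 − t)/1,850,000 = (EBIT − 547,000)(1 − t)/920,000.
The (1 − t) factor cancels: (EBIT − 81,000) × 920,000 = (EBIT − 547,000) × 1,850,000.
EBIT × (1,850,000 − 920,000) = 547,000 × 1,850,000 − 81,000 × 920,000 = 937,430,000,000, so EBIT = 937,430,000,000 ÷ 930,000 = 1,007,989.25.

$1,007,989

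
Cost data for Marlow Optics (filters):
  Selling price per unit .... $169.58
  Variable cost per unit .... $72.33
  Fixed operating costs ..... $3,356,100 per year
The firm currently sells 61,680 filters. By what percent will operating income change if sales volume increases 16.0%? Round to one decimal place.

Total contribution margin = 61,680 × $97.25 = $5,998,380.00.
Subtracting fixed costs: EBIT = $5,998,380.00 − $3,356,100 = $2,642,280.00.
DOL = contribution ÷ EBIT = $5,998,380.00 ÷ $2,642,280.00 = 2.2702.
So EBIT moves 2.2702 × (+16.0%) = +36.3%.

+36.3%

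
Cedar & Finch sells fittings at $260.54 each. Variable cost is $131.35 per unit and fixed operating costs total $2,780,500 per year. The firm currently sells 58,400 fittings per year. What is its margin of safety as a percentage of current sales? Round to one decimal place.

63.1%

Each unit contributes $260.54 − $131.35 = $129.19. Break-even units = $2,780,500 ÷ $129.19 = 21,522.56; break-even revenue = 21,522.56 × $260.54 = $5,607,488.74.
Actual sales revenue = 58,400 × $260.54 = $15,215,536.00.
Margin of safety = ($15,215,536.00 − $5,607,488.74) ÷ $15,215,536.00 = 63.1%.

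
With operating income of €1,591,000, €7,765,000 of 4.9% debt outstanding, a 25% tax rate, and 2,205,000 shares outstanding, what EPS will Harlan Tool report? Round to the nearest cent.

€0.41

Pre-tax income = €1,591,000 − €380,485.00 = €1,210,515.00.
Net income = €1,210,515.00 × (1 − 0.25) = €907,886.25.
Per share: €907,886.25 / 2,205,000 shares = €0.41.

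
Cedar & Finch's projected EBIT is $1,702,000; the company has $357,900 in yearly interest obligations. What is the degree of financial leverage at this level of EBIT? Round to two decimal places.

Annual interest charges come to $357,900.00.
Degree of financial leverage = EBIT / (EBIT − interest) = $1,702,000 / $1,344,100.00 = 1.2663.

1.27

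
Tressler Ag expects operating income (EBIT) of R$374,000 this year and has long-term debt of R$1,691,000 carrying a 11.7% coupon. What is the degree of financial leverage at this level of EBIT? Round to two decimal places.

2.12

Annual interest charges come to R$197,847.00.
DFL = EBIT ÷ (EBIT − I) = R$374,000 ÷ (R$374,000 − R$197,847.00) = R$374,000 ÷ R$176,153.00 = 2.1232.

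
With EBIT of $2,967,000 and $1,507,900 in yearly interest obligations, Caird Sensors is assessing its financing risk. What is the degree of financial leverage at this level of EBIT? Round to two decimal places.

2.03

Annual interest charges come to $1,507,900.00.
DFL = EBIT ÷ (EBIT − I) = $2,967,000 ÷ ($2,967,000 − $1,507,900.00) = $2,967,000 ÷ $1,459,100.00 = 2.0334.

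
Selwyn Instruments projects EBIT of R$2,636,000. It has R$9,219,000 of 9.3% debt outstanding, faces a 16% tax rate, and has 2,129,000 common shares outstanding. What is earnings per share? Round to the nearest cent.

Pre-tax income = R$2,636,000 − R$857,367.00 = R$1,778,633.00.
After tax at 16%: net income = R$1,778,633.00 × 0.84 = R$1,494,051.72.
Per share: R$1,494,051.72 / 2,129,000 shares = R$0.70.

R$0.70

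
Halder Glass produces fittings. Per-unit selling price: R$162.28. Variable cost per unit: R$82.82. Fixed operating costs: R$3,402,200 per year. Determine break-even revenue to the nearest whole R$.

R$6,948,263

Contribution margin per unit = R$162.28 − R$82.82 = R$79.46, a CM ratio of R$79.46 ÷ R$162.28 = 0.4896.
Break-even revenue = fixed costs × price ÷ CM = R$3,402,200 × R$162.28 ÷ R$79.46 = R$6,948,263.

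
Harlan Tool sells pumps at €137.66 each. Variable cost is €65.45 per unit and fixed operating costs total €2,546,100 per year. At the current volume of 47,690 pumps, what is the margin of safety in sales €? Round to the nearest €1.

Contribution margin per unit = €137.66 − €65.45 = €72.21. Break-even units = €2,546,100 ÷ €72.21 = 35,259.66; break-even revenue = 35,259.66 × €137.66 = €4,853,844.70.
Actual sales revenue = 47,690 × €137.66 = €6,565,005.40.
Margin of safety = €6,565,005.40 − €4,853,844.70 = €1,711,161.

€1,711,161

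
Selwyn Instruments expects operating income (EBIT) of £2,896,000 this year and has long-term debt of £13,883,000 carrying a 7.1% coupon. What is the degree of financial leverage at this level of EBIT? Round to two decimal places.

Annual interest charges come to £985,693.00.
DFL = EBIT ÷ (EBIT − I) = £2,896,000 ÷ (£2,896,000 − £985,693.00) = £2,896,000 ÷ £1,910,307.00 = 1.5160.

1.52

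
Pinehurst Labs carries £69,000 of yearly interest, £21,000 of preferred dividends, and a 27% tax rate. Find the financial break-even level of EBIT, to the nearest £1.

£97,767

Grossing the preferred dividend up to pre-tax terms: £21,000 / (1 − 0.27) = £28,767.12.
Financial break-even EBIT = interest + D_p ÷ (1 − t) = £69,000 + £28,767.12 = £97,767.12.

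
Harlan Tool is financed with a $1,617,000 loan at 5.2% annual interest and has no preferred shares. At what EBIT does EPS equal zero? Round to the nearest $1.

Annual interest = 5.2% × $1,617,000 = $84,084.00.
With no preferred dividends, EPS = 0 when EBIT exactly covers interest, so the financial break-even EBIT is $84,084.00.

$84,084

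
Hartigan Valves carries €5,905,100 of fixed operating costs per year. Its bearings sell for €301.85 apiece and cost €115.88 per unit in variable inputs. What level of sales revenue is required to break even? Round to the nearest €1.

€9,584,634

CM per unit = €301.85 − €115.88 = €185.97; CM ratio = €185.97 / €301.85 = 0.6161.
Break-even sales = FC ÷ CM ratio = €5,905,100 × €301.85 / €185.97 = €9,584,634.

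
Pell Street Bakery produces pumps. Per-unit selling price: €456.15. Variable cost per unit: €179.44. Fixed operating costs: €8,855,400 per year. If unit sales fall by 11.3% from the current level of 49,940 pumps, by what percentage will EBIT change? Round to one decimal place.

At 49,940 units, contribution = 49,940 × €276.71 = €13,818,897.40.
Operating income = contribution − fixed costs = €13,818,897.40 − €8,855,400 = €4,963,497.40.
DOL = contribution ÷ EBIT = €13,818,897.40 ÷ €4,963,497.40 = 2.7841.
%ΔEBIT = DOL × %ΔSales = 2.7841 × -11.3% = -31.5%.

-31.5%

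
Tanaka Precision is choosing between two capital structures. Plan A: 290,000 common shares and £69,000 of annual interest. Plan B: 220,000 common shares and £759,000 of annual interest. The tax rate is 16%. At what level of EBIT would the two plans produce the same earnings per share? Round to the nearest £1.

At indifference, (EBIT − 69,000)(1 − t)/290,000 = (EBIT − 759,000)(1 − t)/220,000.
The (1 − t) factor cancels: (EBIT − 69,000) × 220,000 = (EBIT − 759,000) × 290,000.
Solving, EBIT = (759,000·290,000 − 69,000·220,000) / (290,000 − 220,000) = 204,930,000,000 / 70,000 = 2,927,571.43.

£2,927,571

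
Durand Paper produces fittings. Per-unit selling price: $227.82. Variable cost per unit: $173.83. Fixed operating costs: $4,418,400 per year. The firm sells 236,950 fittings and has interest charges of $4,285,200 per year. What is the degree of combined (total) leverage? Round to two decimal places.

3.13

At 236,950 units, contribution = 236,950 × $53.99 = $12,792,930.50.
EBIT = $12,792,930.50 − $4,418,400 = $8,374,530.50. Interest = $4,285,200.00, so EBIT − I = $4,089,330.50.
DCL = contribution ÷ (EBIT − I) = $12,792,930.50 ÷ $4,089,330.50 = 3.1284.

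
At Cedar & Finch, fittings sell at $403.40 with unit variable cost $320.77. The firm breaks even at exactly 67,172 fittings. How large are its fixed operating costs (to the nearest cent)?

Unit CM = price − variable cost = $403.40 − $320.77 = $82.63.
Fixed costs = break-even units × CM = 67,172 × $82.63 = $5,550,422.36.

$5,550,422.36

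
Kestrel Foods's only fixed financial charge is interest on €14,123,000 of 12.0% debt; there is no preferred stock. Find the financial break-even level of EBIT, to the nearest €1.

Annual interest = 12.0% × €14,123,000 = €1,694,760.00.
With no preferred dividends, EPS = 0 when EBIT exactly covers interest, so the financial break-even EBIT is €1,694,760.00.

€1,694,760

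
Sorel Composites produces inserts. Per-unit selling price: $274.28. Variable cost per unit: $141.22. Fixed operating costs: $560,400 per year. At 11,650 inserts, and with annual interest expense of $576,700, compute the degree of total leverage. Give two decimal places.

At 11,650 units, contribution = 11,650 × $133.06 = $1,550,149.00.
Operating income = contribution − fixed costs = $1,550,149.00 − $560,400 = $989,749.00. Interest = $576,700.00.
DOL = $1,550,149.00 ÷ $989,749.00 = 1.5662; DFL = $989,749.00 ÷ $413,049.00 = 2.3962.
DCL = DOL × DFL = 1.5662 × 2.3962 = 3.7529.

3.75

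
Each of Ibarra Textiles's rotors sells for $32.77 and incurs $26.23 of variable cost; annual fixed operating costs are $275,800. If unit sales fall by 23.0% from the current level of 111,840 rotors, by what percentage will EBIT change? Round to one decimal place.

-36.9%

At 111,840 units, contribution = 111,840 × $6.54 = $731,433.60.
EBIT = $731,433.60 − $275,800 = $455,633.60.
DOL = contribution ÷ EBIT = $731,433.60 ÷ $455,633.60 = 1.6053.
So EBIT moves 1.6053 × (-23.0%) = -36.9%.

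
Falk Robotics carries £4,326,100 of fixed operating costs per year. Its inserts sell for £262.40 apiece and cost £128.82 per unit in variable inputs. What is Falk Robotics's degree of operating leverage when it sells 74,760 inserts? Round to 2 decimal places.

Total contribution margin = 74,760 × £133.58 = £9,986,440.80.
EBIT = £9,986,440.80 − £4,326,100 = £5,660,340.80.
So DOL = total CM / EBIT = £9,986,440.80 / £5,660,340.80 = 1.7643.

1.76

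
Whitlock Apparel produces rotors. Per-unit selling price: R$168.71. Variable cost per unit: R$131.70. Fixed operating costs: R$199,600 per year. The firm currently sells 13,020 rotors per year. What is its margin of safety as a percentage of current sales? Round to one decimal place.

58.6%

Each unit contributes R$168.71 − R$131.70 = R$37.01. Break-even units = R$199,600 ÷ R$37.01 = 5,393.14; break-even revenue = 5,393.14 × R$168.71 = R$909,876.14.
Actual sales revenue = 13,020 × R$168.71 = R$2,196,604.20.
Margin of safety = (R$2,196,604.20 − R$909,876.14) ÷ R$2,196,604.20 = 58.6%.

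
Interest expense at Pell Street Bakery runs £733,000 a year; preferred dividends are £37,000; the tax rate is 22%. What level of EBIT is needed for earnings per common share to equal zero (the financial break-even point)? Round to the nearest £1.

Preferred dividends are paid after tax, so their pre-tax equivalent is £37,000 ÷ (1 − 0.22) = £47,435.90.
EPS = 0 when EBIT covers interest plus the pre-tax preferred burden: £733,000 + £47,435.90 = £780,435.90.

£780,436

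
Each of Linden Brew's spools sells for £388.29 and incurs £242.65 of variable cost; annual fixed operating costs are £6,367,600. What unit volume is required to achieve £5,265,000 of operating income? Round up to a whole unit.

79,873 spools

Contribution margin per unit = £388.29 − £242.65 = £145.64.
Units = (FC + target) / CM = (£6,367,600 + £5,265,000) / £145.64 = 79,872.29, so 79,873 spools.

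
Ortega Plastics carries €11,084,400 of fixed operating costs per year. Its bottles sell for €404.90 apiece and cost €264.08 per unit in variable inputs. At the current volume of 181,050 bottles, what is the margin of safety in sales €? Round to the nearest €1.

Unit CM = price − variable cost = €404.90 − €264.08 = €140.82. Break-even units = €11,084,400 ÷ €140.82 = 78,713.25; break-even revenue = 78,713.25 × €404.90 = €31,870,995.31.
Current sales = 181,050 × €404.90 = €73,307,145.00.
Margin of safety = €73,307,145.00 − €31,870,995.31 = €41,436,150.

€41,436,150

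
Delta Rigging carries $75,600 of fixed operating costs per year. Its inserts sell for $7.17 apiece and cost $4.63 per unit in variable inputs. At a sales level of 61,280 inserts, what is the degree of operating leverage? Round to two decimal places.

1.94

At 61,280 units, contribution = 61,280 × $2.54 = $155,651.20.
Subtracting fixed costs: EBIT = $155,651.20 − $75,600 = $80,051.20.
So DOL = total CM / EBIT = $155,651.20 / $80,051.20 = 1.9444.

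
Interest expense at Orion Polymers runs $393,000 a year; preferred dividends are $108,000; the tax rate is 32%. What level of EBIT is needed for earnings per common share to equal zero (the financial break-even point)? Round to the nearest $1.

$551,824

Preferred dividends are paid after tax, so their pre-tax equivalent is $108,000 ÷ (1 − 0.32) = $158,823.53.
EPS = 0 when EBIT covers interest plus the pre-tax preferred burden: $393,000 + $158,823.53 = $551,823.53.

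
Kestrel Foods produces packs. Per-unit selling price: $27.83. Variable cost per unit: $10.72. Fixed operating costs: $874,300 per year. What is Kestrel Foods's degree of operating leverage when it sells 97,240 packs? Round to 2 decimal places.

Contribution at this volume is 97,240 × $17.11 = $1,663,776.40.
Subtracting fixed costs: EBIT = $1,663,776.40 − $874,300 = $789,476.40.
Degree of operating leverage = $1,663,776.40 / $789,476.40 = 2.1074.

2.11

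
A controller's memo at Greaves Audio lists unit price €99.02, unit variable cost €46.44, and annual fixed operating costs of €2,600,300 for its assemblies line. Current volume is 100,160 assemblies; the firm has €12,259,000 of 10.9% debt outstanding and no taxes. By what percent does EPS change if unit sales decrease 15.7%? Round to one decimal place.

Contribution at this volume is 100,160 × €52.58 = €5,266,412.80.
Operating income = contribution − fixed costs = €5,266,412.80 − €2,600,300 = €2,666,112.80.
Interest = €1,336,231.00, so EBIT − I = €1,329,881.80.
DCL = total CM / (EBIT − I) = €5,266,412.80 / €1,329,881.80 = 3.9601.
EPS therefore changes by 3.9601 × (-15.7%) = -62.2%.

-62.2%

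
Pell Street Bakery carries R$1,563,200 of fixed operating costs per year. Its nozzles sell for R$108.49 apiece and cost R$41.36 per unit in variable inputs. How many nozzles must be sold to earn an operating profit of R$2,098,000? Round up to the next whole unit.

Contribution margin per unit = R$108.49 − R$41.36 = R$67.13.
Required volume = (fixed costs + target profit) ÷ CM = (R$1,563,200 + R$2,098,000) ÷ R$67.13 = 54,538.95, so 54,539 nozzles.

54,539 nozzles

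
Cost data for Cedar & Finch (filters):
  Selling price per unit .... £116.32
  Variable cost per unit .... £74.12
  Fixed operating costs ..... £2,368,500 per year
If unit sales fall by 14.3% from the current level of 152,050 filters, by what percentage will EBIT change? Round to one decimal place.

-22.7%

Total contribution margin = 152,050 × £42.20 = £6,416,510.00.
EBIT = £6,416,510.00 − £2,368,500 = £4,048,010.00.
Degree of operating leverage = £6,416,510.00 / £4,048,010.00 = 1.5851.
Operating income changes by 1.5851 × -14.3% = -22.7%.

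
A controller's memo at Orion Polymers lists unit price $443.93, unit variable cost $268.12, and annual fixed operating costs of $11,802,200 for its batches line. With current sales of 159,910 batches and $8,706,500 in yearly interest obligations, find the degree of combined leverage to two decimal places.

3.70

Total contribution margin = 159,910 × $175.81 = $28,113,777.10.
Subtracting fixed costs: EBIT = $28,113,777.10 − $11,802,200 = $16,311,577.10. Interest = $8,706,500.00.
DOL = $28,113,777.10 ÷ $16,311,577.10 = 1.7235; DFL = $16,311,577.10 ÷ $7,605,077.10 = 2.1448.
Combined leverage = 1.7235 × 2.1448 = 3.6966.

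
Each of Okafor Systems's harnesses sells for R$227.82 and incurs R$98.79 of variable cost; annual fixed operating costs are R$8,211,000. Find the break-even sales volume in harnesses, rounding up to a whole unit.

63,637 harnesses

Unit CM = price − variable cost = R$227.82 − R$98.79 = R$129.03.
Break-even volume = fixed costs ÷ CM per unit = R$8,211,000 ÷ R$129.03 = 63,636.36, so 63,637 harnesses.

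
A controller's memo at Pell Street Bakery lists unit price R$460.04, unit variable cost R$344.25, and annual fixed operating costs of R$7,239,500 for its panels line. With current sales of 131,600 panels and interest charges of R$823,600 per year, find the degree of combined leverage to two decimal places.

Contribution at this volume is 131,600 × R$115.79 = R$15,237,964.00.
Subtracting fixed costs: EBIT = R$15,237,964.00 − R$7,239,500 = R$7,998,464.00. Interest = R$823,600.00, so EBIT − I = R$7,174,864.00.
DCL = contribution ÷ (EBIT − I) = R$15,237,964.00 ÷ R$7,174,864.00 = 2.1238.

2.12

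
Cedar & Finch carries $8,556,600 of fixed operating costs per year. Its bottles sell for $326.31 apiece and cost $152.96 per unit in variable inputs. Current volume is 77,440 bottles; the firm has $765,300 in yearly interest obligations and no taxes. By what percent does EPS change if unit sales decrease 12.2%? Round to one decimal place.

-39.9%

Total contribution margin = 77,440 × $173.35 = $13,424,224.00.
Subtracting fixed costs: EBIT = $13,424,224.00 − $8,556,600 = $4,867,624.00.
After interest of $765,300.00, pre-tax earnings = $4,102,324.00.
DCL = total CM / (EBIT − I) = $13,424,224.00 / $4,102,324.00 = 3.2723.
EPS therefore changes by 3.2723 × (-12.2%) = -39.9%.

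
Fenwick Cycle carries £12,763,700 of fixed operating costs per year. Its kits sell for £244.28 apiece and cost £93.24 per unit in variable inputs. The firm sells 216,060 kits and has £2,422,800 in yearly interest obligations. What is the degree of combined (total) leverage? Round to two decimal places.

Contribution at this volume is 216,060 × £151.04 = £32,633,702.40.
Subtracting fixed costs: EBIT = £32,633,702.40 − £12,763,700 = £19,870,002.40. Interest = £2,422,800.00.
DOL = £32,633,702.40 ÷ £19,870,002.40 = 1.6424; DFL = £19,870,002.40 ÷ £17,447,202.40 = 1.1389.
DCL = DOL × DFL = 1.6424 × 1.1389 = 1.8705.

1.87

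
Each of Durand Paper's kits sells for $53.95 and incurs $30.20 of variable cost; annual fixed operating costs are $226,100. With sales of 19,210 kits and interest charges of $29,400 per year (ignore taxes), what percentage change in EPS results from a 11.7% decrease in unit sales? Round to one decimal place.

-26.6%

At 19,210 units, contribution = 19,210 × $23.75 = $456,237.50.
EBIT = $456,237.50 − $226,100 = $230,137.50.
After interest of $29,400.00, pre-tax earnings = $200,737.50.
Degree of combined leverage = contribution ÷ (EBIT − I) = $456,237.50 ÷ $200,737.50 = 2.2728.
EPS therefore changes by 2.2728 × (-11.7%) = -26.6%.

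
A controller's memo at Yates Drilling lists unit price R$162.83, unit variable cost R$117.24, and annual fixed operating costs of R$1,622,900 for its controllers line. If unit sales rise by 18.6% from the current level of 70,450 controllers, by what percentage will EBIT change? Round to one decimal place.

Total contribution margin = 70,450 × R$45.59 = R$3,211,815.50.
Operating income = contribution − fixed costs = R$3,211,815.50 − R$1,622,900 = R$1,588,915.50.
So DOL = total CM / EBIT = R$3,211,815.50 / R$1,588,915.50 = 2.0214.
So EBIT moves 2.0214 × (+18.6%) = +37.6%.

+37.6%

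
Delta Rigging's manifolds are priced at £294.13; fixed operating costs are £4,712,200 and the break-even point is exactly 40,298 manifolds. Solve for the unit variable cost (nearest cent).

Contribution per unit must be FC / Q = £4,712,200 / 40,298 = £116.9338.
Hence VC = price − CM = £294.13 − £116.9338 = £177.20.

£177.20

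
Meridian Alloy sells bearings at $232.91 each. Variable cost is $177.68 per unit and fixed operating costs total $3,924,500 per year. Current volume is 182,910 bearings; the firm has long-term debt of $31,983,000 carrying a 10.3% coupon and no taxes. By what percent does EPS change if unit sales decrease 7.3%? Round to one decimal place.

-25.6%

At 182,910 units, contribution = 182,910 × $55.23 = $10,102,119.30.
Operating income = contribution − fixed costs = $10,102,119.30 − $3,924,500 = $6,177,619.30.
After interest of $3,294,249.00, pre-tax earnings = $2,883,370.30.
DCL = total CM / (EBIT − I) = $10,102,119.30 / $2,883,370.30 = 3.5036.
%ΔEPS = DCL × %ΔSales = 3.5036 × -7.3% = -25.6%.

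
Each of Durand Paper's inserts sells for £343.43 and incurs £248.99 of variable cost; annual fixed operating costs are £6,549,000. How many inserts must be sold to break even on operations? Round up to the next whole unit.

69,346 inserts

Each unit contributes £343.43 − £248.99 = £94.44.
Units to break even: £6,549,000 ÷ £94.44 = 69,345.62, rounded up to 69,346.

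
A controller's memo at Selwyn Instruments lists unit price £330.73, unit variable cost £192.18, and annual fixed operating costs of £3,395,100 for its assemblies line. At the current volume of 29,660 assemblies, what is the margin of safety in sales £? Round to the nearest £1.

£1,705,075

Each unit contributes £330.73 − £192.18 = £138.55. Break-even units = £3,395,100 ÷ £138.55 = 24,504.51; break-even revenue = 24,504.51 × £330.73 = £8,104,376.93.
Actual sales revenue = 29,660 × £330.73 = £9,809,451.80.
Margin of safety = £9,809,451.80 − £8,104,376.93 = £1,705,075.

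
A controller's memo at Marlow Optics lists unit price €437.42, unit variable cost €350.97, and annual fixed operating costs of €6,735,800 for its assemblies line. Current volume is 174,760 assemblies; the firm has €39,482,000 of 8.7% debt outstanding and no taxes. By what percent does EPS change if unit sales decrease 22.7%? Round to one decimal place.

-69.5%

At 174,760 units, contribution = 174,760 × €86.45 = €15,108,002.00.
Subtracting fixed costs: EBIT = €15,108,002.00 − €6,735,800 = €8,372,202.00.
After interest of €3,434,934.00, pre-tax earnings = €4,937,268.00.
Degree of combined leverage = contribution ÷ (EBIT − I) = €15,108,002.00 ÷ €4,937,268.00 = 3.0600.
EPS therefore changes by 3.0600 × (-22.7%) = -69.5%.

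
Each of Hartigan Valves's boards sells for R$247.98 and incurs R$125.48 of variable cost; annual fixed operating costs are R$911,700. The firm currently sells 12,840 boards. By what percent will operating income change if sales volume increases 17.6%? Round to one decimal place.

Contribution at this volume is 12,840 × R$122.50 = R$1,572,900.00.
Subtracting fixed costs: EBIT = R$1,572,900.00 − R$911,700 = R$661,200.00.
So DOL = total CM / EBIT = R$1,572,900.00 / R$661,200.00 = 2.3789.
%ΔEBIT = DOL × %ΔSales = 2.3789 × +17.6% = +41.9%.

+41.9%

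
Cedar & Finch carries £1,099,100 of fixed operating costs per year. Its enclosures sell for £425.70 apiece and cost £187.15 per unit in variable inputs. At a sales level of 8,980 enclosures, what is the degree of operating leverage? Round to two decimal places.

2.05

Total contribution margin = 8,980 × £238.55 = £2,142,179.00.
Operating income = contribution − fixed costs = £2,142,179.00 − £1,099,100 = £1,043,079.00.
Degree of operating leverage = £2,142,179.00 / £1,043,079.00 = 2.0537.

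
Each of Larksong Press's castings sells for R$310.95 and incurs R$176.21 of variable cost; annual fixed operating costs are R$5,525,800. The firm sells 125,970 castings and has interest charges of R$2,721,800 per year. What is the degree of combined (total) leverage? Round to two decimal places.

1.95

Contribution at this volume is 125,970 × R$134.74 = R$16,973,197.80.
Operating income = contribution − fixed costs = R$16,973,197.80 − R$5,525,800 = R$11,447,397.80. Interest = R$2,721,800.00.
DOL = R$16,973,197.80 ÷ R$11,447,397.80 = 1.4827; DFL = R$11,447,397.80 ÷ R$8,725,597.80 = 1.3119.
Combined leverage = 1.4827 × 1.3119 = 1.9452.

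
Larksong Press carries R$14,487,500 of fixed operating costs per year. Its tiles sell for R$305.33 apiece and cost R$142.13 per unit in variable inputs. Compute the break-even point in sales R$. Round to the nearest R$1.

Contribution margin per unit = R$305.33 − R$142.13 = R$163.20, a CM ratio of R$163.20 ÷ R$305.33 = 0.5345.
Break-even revenue = fixed costs × price ÷ CM = R$14,487,500 × R$305.33 ÷ R$163.20 = R$27,104,586.

R$27,104,586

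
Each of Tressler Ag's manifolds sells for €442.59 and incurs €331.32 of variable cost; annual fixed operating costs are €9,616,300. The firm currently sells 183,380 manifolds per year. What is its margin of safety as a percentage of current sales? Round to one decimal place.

52.9%

Contribution margin per unit = €442.59 − €331.32 = €111.27. Break-even units = €9,616,300 ÷ €111.27 = 86,423.11; break-even revenue = 86,423.11 × €442.59 = €38,250,006.44.
Actual sales revenue = 183,380 × €442.59 = €81,162,154.20.
Margin of safety = (€81,162,154.20 − €38,250,006.44) ÷ €81,162,154.20 = 52.9%.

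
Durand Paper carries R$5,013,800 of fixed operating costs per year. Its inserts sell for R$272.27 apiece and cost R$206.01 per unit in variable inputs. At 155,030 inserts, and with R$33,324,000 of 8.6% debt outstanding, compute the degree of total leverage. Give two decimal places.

Total contribution margin = 155,030 × R$66.26 = R$10,272,287.80.
Subtracting fixed costs: EBIT = R$10,272,287.80 − R$5,013,800 = R$5,258,487.80. Interest = R$2,865,864.00, so EBIT − I = R$2,392,623.80.
Degree of total leverage = total CM / (EBIT − interest) = R$10,272,287.80 / R$2,392,623.80 = 4.2933.

4.29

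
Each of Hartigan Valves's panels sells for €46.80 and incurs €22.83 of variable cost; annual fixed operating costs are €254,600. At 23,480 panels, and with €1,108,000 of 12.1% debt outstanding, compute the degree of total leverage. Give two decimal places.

3.23

Contribution at this volume is 23,480 × €23.97 = €562,815.60.
Subtracting fixed costs: EBIT = €562,815.60 − €254,600 = €308,215.60. Interest = €134,068.00, so EBIT − I = €174,147.60.
DCL = contribution ÷ (EBIT − I) = €562,815.60 ÷ €174,147.60 = 3.2318.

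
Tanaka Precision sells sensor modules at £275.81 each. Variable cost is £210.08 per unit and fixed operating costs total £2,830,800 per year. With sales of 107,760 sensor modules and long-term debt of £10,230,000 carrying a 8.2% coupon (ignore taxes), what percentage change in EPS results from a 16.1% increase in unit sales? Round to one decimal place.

+33.4%

At 107,760 units, contribution = 107,760 × £65.73 = £7,083,064.80.
Subtracting fixed costs: EBIT = £7,083,064.80 − £2,830,800 = £4,252,264.80.
Interest = £838,860.00, so EBIT − I = £3,413,404.80.
Degree of combined leverage = contribution ÷ (EBIT − I) = £7,083,064.80 ÷ £3,413,404.80 = 2.0751.
EPS therefore changes by 2.0751 × (+16.1%) = +33.4%.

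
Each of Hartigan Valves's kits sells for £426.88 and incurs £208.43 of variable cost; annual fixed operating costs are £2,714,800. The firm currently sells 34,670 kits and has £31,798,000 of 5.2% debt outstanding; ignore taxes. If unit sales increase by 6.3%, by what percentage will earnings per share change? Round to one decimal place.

Total contribution margin = 34,670 × £218.45 = £7,573,661.50.
EBIT = £7,573,661.50 − £2,714,800 = £4,858,861.50.
After interest of £1,653,496.00, pre-tax earnings = £3,205,365.50.
Degree of combined leverage = contribution ÷ (EBIT − I) = £7,573,661.50 ÷ £3,205,365.50 = 2.3628.
EPS therefore changes by 2.3628 × (+6.3%) = +14.9%.

+14.9%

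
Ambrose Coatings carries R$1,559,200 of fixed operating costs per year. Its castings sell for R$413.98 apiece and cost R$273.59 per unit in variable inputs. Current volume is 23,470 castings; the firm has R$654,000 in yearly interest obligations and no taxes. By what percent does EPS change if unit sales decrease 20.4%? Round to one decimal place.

-62.1%

Contribution at this volume is 23,470 × R$140.39 = R$3,294,953.30.
Subtracting fixed costs: EBIT = R$3,294,953.30 − R$1,559,200 = R$1,735,753.30.
After interest of R$654,000.00, pre-tax earnings = R$1,081,753.30.
DCL = total CM / (EBIT − I) = R$3,294,953.30 / R$1,081,753.30 = 3.0459.
EPS therefore changes by 3.0459 × (-20.4%) = -62.1%.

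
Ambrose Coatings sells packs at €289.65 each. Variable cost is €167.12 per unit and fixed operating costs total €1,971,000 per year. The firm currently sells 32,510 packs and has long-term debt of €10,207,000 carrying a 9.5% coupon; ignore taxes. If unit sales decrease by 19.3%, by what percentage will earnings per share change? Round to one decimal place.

Total contribution margin = 32,510 × €122.53 = €3,983,450.30.
EBIT = €3,983,450.30 − €1,971,000 = €2,012,450.30.
Interest = €969,665.00, so EBIT − I = €1,042,785.30.
Degree of combined leverage = contribution ÷ (EBIT − I) = €3,983,450.30 ÷ €1,042,785.30 = 3.8200.
%ΔEPS = DCL × %ΔSales = 3.8200 × -19.3% = -73.7%.

-73.7%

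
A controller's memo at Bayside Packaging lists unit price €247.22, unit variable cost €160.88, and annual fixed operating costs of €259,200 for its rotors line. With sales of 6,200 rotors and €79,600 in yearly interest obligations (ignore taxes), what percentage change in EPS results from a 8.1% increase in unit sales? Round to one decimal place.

+22.1%

Total contribution margin = 6,200 × €86.34 = €535,308.00.
EBIT = €535,308.00 − €259,200 = €276,108.00.
After interest of €79,600.00, pre-tax earnings = €196,508.00.
Degree of combined leverage = contribution ÷ (EBIT − I) = €535,308.00 ÷ €196,508.00 = 2.7241.
%ΔEPS = DCL × %ΔSales = 2.7241 × +8.1% = +22.1%.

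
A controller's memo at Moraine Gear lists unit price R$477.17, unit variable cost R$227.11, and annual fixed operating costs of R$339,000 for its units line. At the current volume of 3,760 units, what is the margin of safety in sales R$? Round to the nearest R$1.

R$1,147,272

Each unit contributes R$477.17 − R$227.11 = R$250.06. Break-even units = R$339,000 ÷ R$250.06 = 1,355.67; break-even revenue = 1,355.67 × R$477.17 = R$646,887.27.
Current sales = 3,760 × R$477.17 = R$1,794,159.20.
Margin of safety = R$1,794,159.20 − R$646,887.27 = R$1,147,272.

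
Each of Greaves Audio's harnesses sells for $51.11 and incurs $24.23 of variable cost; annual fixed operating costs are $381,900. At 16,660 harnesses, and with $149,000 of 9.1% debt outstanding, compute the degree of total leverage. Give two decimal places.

Contribution at this volume is 16,660 × $26.88 = $447,820.80.
Operating income = contribution − fixed costs = $447,820.80 − $381,900 = $65,920.80. Interest = $13,559.00.
DOL = $447,820.80 ÷ $65,920.80 = 6.7933; DFL = $65,920.80 ÷ $52,361.80 = 1.2589.
DCL = DOL × DFL = 6.7933 × 1.2589 = 8.5521.

8.55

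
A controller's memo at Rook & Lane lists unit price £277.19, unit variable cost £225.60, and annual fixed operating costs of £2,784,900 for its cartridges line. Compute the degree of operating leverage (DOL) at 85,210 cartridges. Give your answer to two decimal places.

Total contribution margin = 85,210 × £51.59 = £4,395,983.90.
Subtracting fixed costs: EBIT = £4,395,983.90 − £2,784,900 = £1,611,083.90.
Degree of operating leverage = £4,395,983.90 / £1,611,083.90 = 2.7286.

2.73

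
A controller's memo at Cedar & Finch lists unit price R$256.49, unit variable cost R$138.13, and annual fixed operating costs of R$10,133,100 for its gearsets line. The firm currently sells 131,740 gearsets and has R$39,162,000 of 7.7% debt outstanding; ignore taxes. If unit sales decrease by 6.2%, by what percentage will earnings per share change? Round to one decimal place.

Contribution at this volume is 131,740 × R$118.36 = R$15,592,746.40.
Subtracting fixed costs: EBIT = R$15,592,746.40 − R$10,133,100 = R$5,459,646.40.
Interest = R$3,015,474.00, so EBIT − I = R$2,444,172.40.
Degree of combined leverage = contribution ÷ (EBIT − I) = R$15,592,746.40 ÷ R$2,444,172.40 = 6.3796.
%ΔEPS = DCL × %ΔSales = 6.3796 × -6.2% = -39.6%.

-39.6%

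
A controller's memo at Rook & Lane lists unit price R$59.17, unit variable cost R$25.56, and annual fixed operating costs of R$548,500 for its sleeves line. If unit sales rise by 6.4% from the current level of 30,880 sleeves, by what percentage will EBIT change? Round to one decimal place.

Total contribution margin = 30,880 × R$33.61 = R$1,037,876.80.
EBIT = R$1,037,876.80 − R$548,500 = R$489,376.80.
Degree of operating leverage = R$1,037,876.80 / R$489,376.80 = 2.1208.
%ΔEBIT = DOL × %ΔSales = 2.1208 × +6.4% = +13.6%.

+13.6%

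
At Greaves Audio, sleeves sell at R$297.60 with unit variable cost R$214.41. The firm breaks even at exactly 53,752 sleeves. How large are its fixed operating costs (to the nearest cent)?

Unit CM = price − variable cost = R$297.60 − R$214.41 = R$83.19.
Since BE = FC / CM, FC = 53,752 × R$83.19 = R$4,471,628.88.

R$4,471,628.88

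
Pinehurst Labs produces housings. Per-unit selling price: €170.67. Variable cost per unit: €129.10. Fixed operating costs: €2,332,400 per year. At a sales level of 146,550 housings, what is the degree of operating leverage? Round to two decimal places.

1.62

At 146,550 units, contribution = 146,550 × €41.57 = €6,092,083.50.
EBIT = €6,092,083.50 − €2,332,400 = €3,759,683.50.
DOL = contribution ÷ EBIT = €6,092,083.50 ÷ €3,759,683.50 = 1.6204.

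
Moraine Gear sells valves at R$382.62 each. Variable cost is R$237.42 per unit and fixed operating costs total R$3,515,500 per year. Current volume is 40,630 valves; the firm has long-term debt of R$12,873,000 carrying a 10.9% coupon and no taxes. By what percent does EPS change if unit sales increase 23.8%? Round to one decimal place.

+143.2%

At 40,630 units, contribution = 40,630 × R$145.20 = R$5,899,476.00.
Operating income = contribution − fixed costs = R$5,899,476.00 − R$3,515,500 = R$2,383,976.00.
After interest of R$1,403,157.00, pre-tax earnings = R$980,819.00.
DCL = total CM / (EBIT − I) = R$5,899,476.00 / R$980,819.00 = 6.0148.
EPS therefore changes by 6.0148 × (+23.8%) = +143.2%.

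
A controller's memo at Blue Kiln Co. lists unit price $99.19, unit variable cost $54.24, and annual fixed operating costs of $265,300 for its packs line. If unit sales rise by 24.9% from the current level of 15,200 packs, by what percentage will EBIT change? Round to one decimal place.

+40.7%

At 15,200 units, contribution = 15,200 × $44.95 = $683,240.00.
Operating income = contribution − fixed costs = $683,240.00 − $265,300 = $417,940.00.
So DOL = total CM / EBIT = $683,240.00 / $417,940.00 = 1.6348.
%ΔEBIT = DOL × %ΔSales = 1.6348 × +24.9% = +40.7%.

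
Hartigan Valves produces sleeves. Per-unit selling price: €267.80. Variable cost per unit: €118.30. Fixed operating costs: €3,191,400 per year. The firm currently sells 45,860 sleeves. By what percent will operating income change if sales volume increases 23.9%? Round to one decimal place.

+44.7%

At 45,860 units, contribution = 45,860 × €149.50 = €6,856,070.00.
EBIT = €6,856,070.00 − €3,191,400 = €3,664,670.00.
DOL = contribution ÷ EBIT = €6,856,070.00 ÷ €3,664,670.00 = 1.8709.
%ΔEBIT = DOL × %ΔSales = 1.8709 × +23.9% = +44.7%.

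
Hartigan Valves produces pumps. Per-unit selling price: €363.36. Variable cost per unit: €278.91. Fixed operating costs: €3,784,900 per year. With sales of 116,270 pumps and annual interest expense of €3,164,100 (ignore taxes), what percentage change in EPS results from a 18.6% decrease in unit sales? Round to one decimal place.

-63.6%

Total contribution margin = 116,270 × €84.45 = €9,819,001.50.
Operating income = contribution − fixed costs = €9,819,001.50 − €3,784,900 = €6,034,101.50.
After interest of €3,164,100.00, pre-tax earnings = €2,870,001.50.
DCL = total CM / (EBIT − I) = €9,819,001.50 / €2,870,001.50 = 3.4213.
EPS therefore changes by 3.4213 × (-18.6%) = -63.6%.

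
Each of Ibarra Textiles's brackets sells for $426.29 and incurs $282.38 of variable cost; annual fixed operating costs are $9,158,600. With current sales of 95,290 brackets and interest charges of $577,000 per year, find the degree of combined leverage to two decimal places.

3.45

At 95,290 units, contribution = 95,290 × $143.91 = $13,713,183.90.
EBIT = $13,713,183.90 − $9,158,600 = $4,554,583.90. Interest = $577,000.00, so EBIT − I = $3,977,583.90.
Degree of total leverage = total CM / (EBIT − interest) = $13,713,183.90 / $3,977,583.90 = 3.4476.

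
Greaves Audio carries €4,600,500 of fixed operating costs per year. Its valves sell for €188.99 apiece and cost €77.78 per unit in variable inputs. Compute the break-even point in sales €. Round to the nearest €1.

€7,818,078

CM per unit = €188.99 − €77.78 = €111.21; CM ratio = €111.21 / €188.99 = 0.5884.
Break-even revenue = fixed costs × price ÷ CM = €4,600,500 × €188.99 ÷ €111.21 = €7,818,078.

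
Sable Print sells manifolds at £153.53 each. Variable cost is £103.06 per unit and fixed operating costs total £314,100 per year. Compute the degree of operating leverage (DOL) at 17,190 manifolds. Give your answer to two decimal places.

Total contribution margin = 17,190 × £50.47 = £867,579.30.
Operating income = contribution − fixed costs = £867,579.30 − £314,100 = £553,479.30.
So DOL = total CM / EBIT = £867,579.30 / £553,479.30 = 1.5675.

1.57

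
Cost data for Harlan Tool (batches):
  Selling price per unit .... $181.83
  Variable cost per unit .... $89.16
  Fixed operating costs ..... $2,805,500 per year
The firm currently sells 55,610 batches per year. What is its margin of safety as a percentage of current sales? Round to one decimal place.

45.6%

Each unit contributes $181.83 − $89.16 = $92.67. Break-even units = $2,805,500 ÷ $92.67 = 30,274.09; break-even revenue = 30,274.09 × $181.83 = $5,504,737.94.
Actual sales revenue = 55,610 × $181.83 = $10,111,566.30.
Margin of safety = ($10,111,566.30 − $5,504,737.94) ÷ $10,111,566.30 = 45.6%.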